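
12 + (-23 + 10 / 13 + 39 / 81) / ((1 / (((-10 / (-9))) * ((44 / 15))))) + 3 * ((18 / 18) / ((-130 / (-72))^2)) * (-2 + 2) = -558068 / 9477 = -58.89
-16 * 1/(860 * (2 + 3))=-4/1075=-0.00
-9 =-9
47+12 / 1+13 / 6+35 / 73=27001 / 438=61.65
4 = 4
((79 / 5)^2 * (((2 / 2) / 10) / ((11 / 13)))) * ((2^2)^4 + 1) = 20851181 / 2750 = 7582.25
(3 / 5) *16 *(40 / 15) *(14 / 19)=1792 / 95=18.86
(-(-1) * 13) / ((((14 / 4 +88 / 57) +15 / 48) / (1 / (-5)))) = -11856 / 24425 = -0.49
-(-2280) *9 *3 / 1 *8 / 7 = 70354.29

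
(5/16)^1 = 5/16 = 0.31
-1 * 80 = -80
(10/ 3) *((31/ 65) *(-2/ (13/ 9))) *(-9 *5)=16740/ 169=99.05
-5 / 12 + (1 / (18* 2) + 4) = 65 / 18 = 3.61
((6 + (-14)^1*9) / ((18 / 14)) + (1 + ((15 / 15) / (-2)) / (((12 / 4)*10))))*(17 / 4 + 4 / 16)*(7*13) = -1512693 / 40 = -37817.32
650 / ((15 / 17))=2210 / 3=736.67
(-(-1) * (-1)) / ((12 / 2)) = -1 / 6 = -0.17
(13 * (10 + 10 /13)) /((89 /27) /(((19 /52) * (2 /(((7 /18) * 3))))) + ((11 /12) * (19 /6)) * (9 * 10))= 861840 /1640651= 0.53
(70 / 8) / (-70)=-1 / 8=-0.12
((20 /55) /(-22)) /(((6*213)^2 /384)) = -64 /16468947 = -0.00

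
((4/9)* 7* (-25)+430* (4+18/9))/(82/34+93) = 191420/7299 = 26.23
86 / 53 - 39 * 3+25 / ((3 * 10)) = -36425 / 318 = -114.54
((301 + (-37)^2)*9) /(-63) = -1670 /7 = -238.57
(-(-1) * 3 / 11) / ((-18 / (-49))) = 49 / 66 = 0.74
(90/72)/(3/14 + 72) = 35/2022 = 0.02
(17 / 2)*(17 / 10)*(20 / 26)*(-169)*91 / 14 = -48841 / 4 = -12210.25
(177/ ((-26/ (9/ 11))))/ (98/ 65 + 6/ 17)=-2.99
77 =77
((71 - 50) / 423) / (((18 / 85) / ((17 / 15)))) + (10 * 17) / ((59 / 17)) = 22123817 / 449226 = 49.25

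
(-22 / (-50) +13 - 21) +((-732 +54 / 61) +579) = -243504 / 1525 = -159.67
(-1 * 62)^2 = 3844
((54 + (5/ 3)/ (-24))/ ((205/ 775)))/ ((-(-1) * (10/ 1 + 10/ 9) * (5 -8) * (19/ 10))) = -120373/ 37392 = -3.22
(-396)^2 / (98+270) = 426.13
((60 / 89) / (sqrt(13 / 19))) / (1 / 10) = 600* sqrt(247) / 1157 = 8.15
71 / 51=1.39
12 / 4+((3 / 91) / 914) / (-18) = 1497131 / 499044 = 3.00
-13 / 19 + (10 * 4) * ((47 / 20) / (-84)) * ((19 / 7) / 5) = -36077 / 27930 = -1.29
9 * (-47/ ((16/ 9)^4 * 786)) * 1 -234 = -234.05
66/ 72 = 11/ 12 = 0.92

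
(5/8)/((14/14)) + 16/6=79/24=3.29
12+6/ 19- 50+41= 63/ 19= 3.32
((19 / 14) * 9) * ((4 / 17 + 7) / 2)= 21033 / 476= 44.19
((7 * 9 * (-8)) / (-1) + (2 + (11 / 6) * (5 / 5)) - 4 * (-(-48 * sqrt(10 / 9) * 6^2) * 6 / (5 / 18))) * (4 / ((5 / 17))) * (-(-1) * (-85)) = 181338646.91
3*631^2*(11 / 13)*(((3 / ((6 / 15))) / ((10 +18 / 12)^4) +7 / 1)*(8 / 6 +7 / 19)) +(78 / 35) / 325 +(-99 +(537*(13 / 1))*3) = 729488332566934237 / 60480636125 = 12061518.85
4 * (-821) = -3284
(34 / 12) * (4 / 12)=17 / 18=0.94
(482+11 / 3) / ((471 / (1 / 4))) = 1457 / 5652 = 0.26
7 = 7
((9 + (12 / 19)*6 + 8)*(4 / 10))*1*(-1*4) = -632 / 19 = -33.26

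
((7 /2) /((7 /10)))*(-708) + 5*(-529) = -6185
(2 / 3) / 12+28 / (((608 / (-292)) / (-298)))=1370521 / 342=4007.37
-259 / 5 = -51.80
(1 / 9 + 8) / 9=73 / 81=0.90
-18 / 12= -1.50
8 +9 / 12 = 35 / 4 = 8.75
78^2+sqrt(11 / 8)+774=sqrt(22) / 4+6858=6859.17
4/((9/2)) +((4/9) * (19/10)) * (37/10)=301/75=4.01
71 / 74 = 0.96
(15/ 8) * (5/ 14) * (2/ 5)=15/ 56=0.27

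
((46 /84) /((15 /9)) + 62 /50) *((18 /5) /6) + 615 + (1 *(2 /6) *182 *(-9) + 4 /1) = 129397 /1750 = 73.94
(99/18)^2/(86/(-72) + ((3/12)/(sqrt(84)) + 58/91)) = -723422700/13290559 - 7729722 *sqrt(21)/13290559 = -57.10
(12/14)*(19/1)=114/7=16.29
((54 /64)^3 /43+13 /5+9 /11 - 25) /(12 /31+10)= -51814296613 /24953815040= -2.08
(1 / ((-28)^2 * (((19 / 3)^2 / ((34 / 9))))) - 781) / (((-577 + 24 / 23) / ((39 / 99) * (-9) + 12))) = 236404108845 / 20620704104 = 11.46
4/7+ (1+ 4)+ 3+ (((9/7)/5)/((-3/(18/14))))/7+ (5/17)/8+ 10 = 4336503/233240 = 18.59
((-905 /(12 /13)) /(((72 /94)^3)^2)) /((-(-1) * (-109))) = 126817468345685 /2847231295488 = 44.54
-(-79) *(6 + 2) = 632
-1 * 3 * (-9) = 27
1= 1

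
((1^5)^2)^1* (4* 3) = 12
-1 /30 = -0.03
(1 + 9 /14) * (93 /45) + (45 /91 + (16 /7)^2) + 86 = 1817633 /19110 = 95.11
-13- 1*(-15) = 2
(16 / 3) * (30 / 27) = 160 / 27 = 5.93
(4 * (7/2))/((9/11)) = 154/9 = 17.11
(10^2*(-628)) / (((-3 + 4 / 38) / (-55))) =-1193200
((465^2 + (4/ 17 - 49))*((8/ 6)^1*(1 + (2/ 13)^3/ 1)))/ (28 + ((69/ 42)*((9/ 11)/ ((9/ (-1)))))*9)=25598325984/ 2358733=10852.57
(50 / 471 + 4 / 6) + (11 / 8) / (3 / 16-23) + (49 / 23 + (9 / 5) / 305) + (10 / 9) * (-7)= -17832488972 / 3617951175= -4.93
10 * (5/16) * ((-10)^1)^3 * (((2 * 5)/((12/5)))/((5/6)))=-15625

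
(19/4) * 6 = 57/2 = 28.50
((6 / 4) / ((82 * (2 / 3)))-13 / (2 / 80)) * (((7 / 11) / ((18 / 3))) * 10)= -5969285 / 10824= -551.49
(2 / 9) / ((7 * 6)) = 1 / 189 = 0.01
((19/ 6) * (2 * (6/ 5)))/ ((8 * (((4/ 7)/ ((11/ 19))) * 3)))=77/ 240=0.32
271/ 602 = 0.45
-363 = -363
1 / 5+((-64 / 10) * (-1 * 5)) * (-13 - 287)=-9599.80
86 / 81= 1.06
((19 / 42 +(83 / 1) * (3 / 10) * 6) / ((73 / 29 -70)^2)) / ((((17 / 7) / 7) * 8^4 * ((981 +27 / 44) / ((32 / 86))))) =2037838033 / 232163272251319680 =0.00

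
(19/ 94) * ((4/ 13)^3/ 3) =608/ 309777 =0.00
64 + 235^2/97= 61433/97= 633.33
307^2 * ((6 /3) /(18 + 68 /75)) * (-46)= -325159050 /709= -458616.43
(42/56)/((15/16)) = 4/5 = 0.80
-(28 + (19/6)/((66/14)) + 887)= -181303/198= -915.67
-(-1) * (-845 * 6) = -5070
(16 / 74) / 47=8 / 1739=0.00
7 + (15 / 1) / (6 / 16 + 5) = 421 / 43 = 9.79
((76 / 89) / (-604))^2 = 361 / 180606721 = 0.00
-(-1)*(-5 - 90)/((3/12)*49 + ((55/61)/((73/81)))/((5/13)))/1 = -1692140/264529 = -6.40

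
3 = 3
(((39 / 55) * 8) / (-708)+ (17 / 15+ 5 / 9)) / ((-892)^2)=4909 / 2323736712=0.00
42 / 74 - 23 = -830 / 37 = -22.43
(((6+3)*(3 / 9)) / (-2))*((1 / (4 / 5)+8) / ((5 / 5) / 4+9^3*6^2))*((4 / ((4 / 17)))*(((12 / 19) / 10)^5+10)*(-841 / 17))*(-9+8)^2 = 3611661577776813 / 812292014759375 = 4.45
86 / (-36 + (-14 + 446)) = 43 / 198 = 0.22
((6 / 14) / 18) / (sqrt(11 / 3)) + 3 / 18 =sqrt(33) / 462 + 1 / 6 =0.18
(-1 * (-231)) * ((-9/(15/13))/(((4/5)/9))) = -20270.25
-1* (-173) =173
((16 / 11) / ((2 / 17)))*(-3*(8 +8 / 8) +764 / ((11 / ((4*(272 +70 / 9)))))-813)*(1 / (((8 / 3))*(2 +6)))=16175177 / 363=44559.72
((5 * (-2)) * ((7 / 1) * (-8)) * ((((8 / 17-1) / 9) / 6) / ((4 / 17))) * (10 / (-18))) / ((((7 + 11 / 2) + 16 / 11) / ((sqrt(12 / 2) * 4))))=30800 * sqrt(6) / 8289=9.10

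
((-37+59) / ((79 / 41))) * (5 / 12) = 2255 / 474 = 4.76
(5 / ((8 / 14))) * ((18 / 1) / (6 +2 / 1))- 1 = 299 / 16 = 18.69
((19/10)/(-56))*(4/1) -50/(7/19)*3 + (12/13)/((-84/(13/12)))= -85531/210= -407.29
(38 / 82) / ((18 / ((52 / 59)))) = 494 / 21771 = 0.02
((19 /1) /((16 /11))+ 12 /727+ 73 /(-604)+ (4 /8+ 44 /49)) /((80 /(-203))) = -35831255689 /983601920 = -36.43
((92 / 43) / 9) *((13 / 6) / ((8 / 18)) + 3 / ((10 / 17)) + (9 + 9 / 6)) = 2093 / 430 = 4.87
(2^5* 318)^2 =103550976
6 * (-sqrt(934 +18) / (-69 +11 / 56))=672 * sqrt(238) / 3853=2.69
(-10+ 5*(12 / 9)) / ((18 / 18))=-10 / 3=-3.33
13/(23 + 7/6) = 78/145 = 0.54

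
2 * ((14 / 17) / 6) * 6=28 / 17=1.65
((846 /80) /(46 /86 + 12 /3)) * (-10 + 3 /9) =-22.54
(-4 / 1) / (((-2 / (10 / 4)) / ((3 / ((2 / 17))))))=255 / 2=127.50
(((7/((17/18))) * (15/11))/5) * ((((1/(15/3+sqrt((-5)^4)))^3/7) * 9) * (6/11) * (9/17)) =243/8742250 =0.00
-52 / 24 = -13 / 6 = -2.17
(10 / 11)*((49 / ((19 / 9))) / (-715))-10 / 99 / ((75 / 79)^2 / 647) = -21951025568 / 302605875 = -72.54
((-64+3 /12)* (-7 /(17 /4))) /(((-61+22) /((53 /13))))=-1855 /169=-10.98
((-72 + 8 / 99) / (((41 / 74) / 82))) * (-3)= 1053760 / 33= 31932.12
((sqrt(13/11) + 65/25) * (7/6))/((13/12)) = 14 * sqrt(143)/143 + 14/5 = 3.97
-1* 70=-70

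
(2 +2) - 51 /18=7 /6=1.17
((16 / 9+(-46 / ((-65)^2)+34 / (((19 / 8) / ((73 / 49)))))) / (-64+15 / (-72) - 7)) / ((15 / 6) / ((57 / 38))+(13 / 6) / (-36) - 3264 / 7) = 470922950016 / 674722933395875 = 0.00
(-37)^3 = -50653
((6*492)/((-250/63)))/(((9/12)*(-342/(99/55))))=61992/11875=5.22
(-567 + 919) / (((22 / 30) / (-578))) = -277440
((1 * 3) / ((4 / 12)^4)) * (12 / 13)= 2916 / 13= 224.31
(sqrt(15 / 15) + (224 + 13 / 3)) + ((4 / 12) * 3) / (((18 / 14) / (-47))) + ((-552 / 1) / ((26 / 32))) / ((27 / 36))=-713.07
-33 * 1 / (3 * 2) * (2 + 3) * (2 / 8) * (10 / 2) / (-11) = 3.12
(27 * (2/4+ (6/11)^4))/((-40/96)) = -2791746/73205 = -38.14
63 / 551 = 0.11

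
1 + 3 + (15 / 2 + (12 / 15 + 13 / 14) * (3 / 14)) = 11633 / 980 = 11.87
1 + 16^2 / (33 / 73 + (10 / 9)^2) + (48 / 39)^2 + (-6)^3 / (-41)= 11026455229 / 69102917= 159.57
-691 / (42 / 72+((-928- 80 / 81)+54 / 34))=3806028 / 5104903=0.75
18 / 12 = 3 / 2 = 1.50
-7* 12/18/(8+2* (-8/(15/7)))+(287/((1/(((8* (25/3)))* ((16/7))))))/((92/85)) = 11149585/276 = 40397.05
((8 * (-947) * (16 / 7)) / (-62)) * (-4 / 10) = -121216 / 1085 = -111.72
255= 255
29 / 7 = 4.14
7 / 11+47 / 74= 1035 / 814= 1.27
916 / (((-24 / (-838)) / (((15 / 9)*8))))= 3838040 / 9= 426448.89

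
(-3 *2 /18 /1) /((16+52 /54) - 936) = 9 /24814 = 0.00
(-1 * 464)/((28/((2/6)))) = -116/21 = -5.52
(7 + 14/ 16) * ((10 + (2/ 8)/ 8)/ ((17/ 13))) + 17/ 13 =3491671/ 56576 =61.72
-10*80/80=-10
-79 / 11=-7.18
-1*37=-37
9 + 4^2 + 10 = 35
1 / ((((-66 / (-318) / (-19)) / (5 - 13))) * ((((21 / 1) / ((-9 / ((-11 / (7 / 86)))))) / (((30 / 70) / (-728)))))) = -9063 / 6628622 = -0.00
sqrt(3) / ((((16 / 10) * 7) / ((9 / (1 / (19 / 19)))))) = 45 * sqrt(3) / 56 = 1.39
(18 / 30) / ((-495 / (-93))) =31 / 275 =0.11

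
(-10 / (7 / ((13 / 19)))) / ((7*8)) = -65 / 3724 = -0.02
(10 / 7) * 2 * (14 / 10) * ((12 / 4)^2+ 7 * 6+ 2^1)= 212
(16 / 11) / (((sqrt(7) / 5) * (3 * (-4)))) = -20 * sqrt(7) / 231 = -0.23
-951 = -951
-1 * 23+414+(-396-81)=-86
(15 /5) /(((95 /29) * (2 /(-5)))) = -2.29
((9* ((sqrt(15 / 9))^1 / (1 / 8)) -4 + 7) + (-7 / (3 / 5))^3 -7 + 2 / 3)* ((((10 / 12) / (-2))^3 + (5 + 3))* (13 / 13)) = -588577535 / 46656 + 13699* sqrt(15) / 72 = -11878.37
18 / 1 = 18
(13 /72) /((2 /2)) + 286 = 20605 /72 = 286.18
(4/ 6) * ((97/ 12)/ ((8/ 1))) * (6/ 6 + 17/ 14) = 3007/ 2016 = 1.49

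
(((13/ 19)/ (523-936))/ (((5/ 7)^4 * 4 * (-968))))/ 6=4459/ 16276920000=0.00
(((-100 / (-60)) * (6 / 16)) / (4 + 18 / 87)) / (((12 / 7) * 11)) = 1015 / 128832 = 0.01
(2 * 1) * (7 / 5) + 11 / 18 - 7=-323 / 90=-3.59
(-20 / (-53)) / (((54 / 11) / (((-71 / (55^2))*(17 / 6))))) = -1207 / 236115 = -0.01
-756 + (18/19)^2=-272592/361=-755.10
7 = 7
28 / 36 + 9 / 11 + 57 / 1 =5801 / 99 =58.60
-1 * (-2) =2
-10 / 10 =-1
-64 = -64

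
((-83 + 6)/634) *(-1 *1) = 77/634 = 0.12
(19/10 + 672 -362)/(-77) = -3119/770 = -4.05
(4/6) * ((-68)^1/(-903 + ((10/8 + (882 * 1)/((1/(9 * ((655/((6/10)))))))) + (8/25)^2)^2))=-850000000/1408003375508417793483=-0.00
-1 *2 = -2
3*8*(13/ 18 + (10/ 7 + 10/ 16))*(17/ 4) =23783/ 84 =283.13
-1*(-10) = 10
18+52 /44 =211 /11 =19.18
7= 7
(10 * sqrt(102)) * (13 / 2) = 65 * sqrt(102) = 656.47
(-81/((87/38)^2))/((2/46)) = -298908/841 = -355.42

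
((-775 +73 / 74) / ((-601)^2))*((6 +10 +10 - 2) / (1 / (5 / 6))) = -572770 / 13364437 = -0.04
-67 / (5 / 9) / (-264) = 201 / 440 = 0.46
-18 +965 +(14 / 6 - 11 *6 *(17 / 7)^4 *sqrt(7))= 2848 / 3 - 5512386 *sqrt(7) / 2401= -5124.97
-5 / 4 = -1.25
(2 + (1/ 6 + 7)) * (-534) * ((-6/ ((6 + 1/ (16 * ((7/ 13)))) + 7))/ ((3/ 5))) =5482400/ 1469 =3732.06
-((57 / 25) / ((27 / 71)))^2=-1819801 / 50625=-35.95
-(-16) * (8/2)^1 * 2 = 128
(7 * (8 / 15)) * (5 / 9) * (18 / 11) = 112 / 33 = 3.39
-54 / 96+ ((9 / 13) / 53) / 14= -43335 / 77168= -0.56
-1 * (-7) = 7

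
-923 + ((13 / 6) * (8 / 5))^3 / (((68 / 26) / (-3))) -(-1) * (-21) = -991.79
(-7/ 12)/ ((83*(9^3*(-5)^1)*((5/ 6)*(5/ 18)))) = 7/ 840375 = 0.00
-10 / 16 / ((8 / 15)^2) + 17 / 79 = -80171 / 40448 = -1.98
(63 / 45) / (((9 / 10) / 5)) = 70 / 9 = 7.78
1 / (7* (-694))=-1 / 4858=-0.00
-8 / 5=-1.60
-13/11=-1.18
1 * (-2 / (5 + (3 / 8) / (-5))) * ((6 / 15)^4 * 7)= -1792 / 24625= -0.07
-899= -899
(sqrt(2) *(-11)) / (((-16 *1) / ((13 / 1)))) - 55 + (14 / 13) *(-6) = -799 / 13 + 143 *sqrt(2) / 16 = -48.82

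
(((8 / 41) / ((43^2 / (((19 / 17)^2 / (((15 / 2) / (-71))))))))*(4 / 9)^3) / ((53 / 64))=-1679753216 / 12697355163555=-0.00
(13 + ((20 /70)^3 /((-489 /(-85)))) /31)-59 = -239178022 /5199537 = -46.00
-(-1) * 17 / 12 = 17 / 12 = 1.42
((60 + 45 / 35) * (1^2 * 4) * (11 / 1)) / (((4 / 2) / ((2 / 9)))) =6292 / 21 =299.62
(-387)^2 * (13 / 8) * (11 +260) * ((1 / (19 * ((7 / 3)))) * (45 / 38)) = 71230885245 / 40432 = 1761745.28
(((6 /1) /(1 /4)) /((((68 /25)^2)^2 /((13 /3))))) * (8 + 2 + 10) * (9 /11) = 228515625 /7349848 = 31.09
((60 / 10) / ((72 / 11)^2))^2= 14641 / 746496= 0.02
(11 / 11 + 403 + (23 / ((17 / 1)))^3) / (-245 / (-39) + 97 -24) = 5.13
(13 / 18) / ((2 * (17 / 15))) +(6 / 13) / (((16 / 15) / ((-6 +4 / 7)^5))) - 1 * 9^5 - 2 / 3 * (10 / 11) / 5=-29951407948963 / 490293804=-61088.69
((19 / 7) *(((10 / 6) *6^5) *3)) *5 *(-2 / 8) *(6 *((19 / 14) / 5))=-10526760 / 49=-214831.84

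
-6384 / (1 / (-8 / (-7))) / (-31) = 7296 / 31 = 235.35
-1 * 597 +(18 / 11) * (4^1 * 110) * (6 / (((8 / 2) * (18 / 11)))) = 63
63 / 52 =1.21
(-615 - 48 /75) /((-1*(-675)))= -15391 /16875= -0.91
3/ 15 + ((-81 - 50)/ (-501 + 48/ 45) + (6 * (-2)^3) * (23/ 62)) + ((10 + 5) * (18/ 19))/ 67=-25350096358/ 1479665185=-17.13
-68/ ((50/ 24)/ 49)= -1599.36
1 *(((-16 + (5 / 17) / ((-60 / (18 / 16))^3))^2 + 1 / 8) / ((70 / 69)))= 252.47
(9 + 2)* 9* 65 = 6435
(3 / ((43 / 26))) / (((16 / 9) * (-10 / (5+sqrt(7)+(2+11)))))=-3159 / 1720 - 351 * sqrt(7) / 3440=-2.11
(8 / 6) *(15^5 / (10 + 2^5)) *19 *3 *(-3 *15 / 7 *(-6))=53001275.51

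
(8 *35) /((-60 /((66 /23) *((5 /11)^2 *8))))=-5600 /253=-22.13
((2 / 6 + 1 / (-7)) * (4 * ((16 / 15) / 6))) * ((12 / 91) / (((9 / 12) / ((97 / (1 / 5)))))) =198656 / 17199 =11.55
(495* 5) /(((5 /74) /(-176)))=-6446880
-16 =-16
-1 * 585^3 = -200201625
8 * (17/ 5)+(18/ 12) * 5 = 347/ 10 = 34.70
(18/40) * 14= 63/10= 6.30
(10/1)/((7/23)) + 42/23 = 5584/161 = 34.68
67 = 67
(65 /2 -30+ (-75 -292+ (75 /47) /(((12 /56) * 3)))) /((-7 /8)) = 408356 /987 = 413.73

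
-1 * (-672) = 672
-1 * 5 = -5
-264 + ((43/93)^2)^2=-263.95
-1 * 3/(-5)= 3/5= 0.60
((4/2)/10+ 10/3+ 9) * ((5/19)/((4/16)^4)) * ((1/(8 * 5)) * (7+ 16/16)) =168.87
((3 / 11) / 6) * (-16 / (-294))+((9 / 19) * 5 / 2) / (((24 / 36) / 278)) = 30343157 / 61446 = 493.82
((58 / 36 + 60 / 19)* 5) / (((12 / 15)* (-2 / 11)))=-163.93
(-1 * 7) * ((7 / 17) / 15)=-49 / 255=-0.19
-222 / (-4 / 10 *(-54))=-185 / 18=-10.28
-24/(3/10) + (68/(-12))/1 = -257/3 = -85.67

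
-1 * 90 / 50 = -9 / 5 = -1.80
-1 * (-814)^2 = -662596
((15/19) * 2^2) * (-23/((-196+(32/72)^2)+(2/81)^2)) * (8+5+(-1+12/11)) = 81487620/16780819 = 4.86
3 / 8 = 0.38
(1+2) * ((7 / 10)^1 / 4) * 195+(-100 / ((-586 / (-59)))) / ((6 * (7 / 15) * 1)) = 1620769 / 16408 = 98.78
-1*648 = -648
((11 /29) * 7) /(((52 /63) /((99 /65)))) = 480249 /98020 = 4.90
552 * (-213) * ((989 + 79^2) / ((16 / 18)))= -956333790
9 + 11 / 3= 38 / 3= 12.67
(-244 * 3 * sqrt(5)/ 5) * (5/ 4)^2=-511.50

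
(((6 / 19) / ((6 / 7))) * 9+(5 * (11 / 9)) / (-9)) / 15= 4058 / 23085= 0.18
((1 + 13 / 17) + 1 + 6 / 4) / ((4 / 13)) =1885 / 136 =13.86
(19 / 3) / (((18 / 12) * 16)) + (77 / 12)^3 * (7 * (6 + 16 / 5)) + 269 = 74665033 / 4320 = 17283.57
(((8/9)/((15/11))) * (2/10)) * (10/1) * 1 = 1.30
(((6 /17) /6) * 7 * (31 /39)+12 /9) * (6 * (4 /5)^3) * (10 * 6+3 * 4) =10146816 /27625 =367.31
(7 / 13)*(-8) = -4.31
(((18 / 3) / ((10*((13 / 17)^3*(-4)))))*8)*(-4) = 117912 / 10985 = 10.73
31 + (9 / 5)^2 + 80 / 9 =43.13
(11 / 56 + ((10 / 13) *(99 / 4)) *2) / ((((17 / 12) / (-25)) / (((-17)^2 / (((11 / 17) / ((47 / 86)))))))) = -2580430425 / 15652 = -164862.66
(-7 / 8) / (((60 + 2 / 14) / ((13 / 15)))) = -637 / 50520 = -0.01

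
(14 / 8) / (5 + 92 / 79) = 553 / 1948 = 0.28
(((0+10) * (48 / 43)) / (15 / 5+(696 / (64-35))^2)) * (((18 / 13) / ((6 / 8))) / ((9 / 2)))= 0.01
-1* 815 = -815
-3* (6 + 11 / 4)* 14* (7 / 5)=-1029 / 2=-514.50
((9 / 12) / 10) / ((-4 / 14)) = -21 / 80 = -0.26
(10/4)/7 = 5/14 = 0.36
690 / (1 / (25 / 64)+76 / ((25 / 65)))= 2875 / 834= 3.45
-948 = -948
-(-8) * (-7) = -56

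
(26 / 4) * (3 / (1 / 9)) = 351 / 2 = 175.50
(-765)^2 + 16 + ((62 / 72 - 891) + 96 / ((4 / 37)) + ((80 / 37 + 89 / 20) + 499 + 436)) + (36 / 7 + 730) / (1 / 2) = 6849069596 / 11655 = 587650.76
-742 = -742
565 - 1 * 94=471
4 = 4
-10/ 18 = -5/ 9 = -0.56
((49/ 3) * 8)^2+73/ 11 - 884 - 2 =1603247/ 99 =16194.41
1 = 1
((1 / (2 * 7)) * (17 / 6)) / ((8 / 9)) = 51 / 224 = 0.23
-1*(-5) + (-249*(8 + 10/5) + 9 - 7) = -2483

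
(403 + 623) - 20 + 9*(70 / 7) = 1096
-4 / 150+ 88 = 6598 / 75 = 87.97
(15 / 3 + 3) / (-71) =-8 / 71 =-0.11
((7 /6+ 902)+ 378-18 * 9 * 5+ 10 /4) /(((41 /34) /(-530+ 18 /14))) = -207677.25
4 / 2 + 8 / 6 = 10 / 3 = 3.33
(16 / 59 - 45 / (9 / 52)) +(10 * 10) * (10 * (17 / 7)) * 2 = 1898732 / 413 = 4597.41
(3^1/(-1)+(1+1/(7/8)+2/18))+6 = 331/63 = 5.25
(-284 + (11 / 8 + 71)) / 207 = -1.02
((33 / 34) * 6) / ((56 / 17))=99 / 56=1.77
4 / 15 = 0.27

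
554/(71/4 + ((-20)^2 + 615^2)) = 2216/1514571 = 0.00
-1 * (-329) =329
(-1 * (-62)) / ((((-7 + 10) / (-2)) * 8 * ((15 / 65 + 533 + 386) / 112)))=-11284 / 17925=-0.63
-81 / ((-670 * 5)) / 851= 81 / 2850850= 0.00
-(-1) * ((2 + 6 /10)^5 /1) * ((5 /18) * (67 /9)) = 24876631 /101250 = 245.70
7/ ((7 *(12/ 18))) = 3/ 2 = 1.50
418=418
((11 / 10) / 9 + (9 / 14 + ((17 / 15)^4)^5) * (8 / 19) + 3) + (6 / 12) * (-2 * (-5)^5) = 277167267720034896011913276187 / 88451829020118713378906250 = 3133.54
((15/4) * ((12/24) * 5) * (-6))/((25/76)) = -171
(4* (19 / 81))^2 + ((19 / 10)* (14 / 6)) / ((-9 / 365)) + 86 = -1219243 / 13122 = -92.92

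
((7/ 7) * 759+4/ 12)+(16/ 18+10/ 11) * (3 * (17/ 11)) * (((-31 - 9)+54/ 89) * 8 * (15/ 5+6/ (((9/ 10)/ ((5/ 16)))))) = -13715974/ 1089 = -12595.02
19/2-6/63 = 395/42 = 9.40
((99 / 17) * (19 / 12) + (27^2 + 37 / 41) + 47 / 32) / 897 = 5506053 / 6668896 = 0.83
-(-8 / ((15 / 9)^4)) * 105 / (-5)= -13608 / 625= -21.77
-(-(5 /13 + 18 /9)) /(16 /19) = 2.83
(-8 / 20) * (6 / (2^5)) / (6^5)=-1 / 103680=-0.00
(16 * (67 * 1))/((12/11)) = 2948/3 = 982.67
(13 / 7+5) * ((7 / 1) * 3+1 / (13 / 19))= 14016 / 91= 154.02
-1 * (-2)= 2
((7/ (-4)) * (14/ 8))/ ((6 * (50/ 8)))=-49/ 600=-0.08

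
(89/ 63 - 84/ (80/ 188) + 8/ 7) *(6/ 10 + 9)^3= -107741184/ 625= -172385.89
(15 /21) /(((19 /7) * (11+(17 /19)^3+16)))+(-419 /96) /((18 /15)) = -198616195 /54750528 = -3.63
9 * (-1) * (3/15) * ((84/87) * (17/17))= -252/145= -1.74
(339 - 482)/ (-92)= 143/ 92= 1.55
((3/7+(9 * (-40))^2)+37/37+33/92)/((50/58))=2420442979/16100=150338.07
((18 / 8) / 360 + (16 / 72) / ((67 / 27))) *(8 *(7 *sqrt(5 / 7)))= 1027 *sqrt(35) / 1340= 4.53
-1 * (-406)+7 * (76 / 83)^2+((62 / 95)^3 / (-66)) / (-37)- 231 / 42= 5861292884787467 / 14423566467750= 406.37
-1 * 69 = -69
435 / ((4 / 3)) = 1305 / 4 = 326.25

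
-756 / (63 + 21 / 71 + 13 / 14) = -751464 / 63839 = -11.77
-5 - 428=-433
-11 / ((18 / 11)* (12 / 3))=-121 / 72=-1.68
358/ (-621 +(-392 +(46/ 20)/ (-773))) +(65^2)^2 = 139779548353285/ 7830513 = 17850624.65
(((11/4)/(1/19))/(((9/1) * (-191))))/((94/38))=-3971/323172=-0.01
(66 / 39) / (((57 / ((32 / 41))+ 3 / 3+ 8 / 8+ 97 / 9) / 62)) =392832 / 321269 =1.22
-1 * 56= -56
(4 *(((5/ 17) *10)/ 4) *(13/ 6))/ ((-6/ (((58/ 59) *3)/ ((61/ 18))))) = -56550/ 61183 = -0.92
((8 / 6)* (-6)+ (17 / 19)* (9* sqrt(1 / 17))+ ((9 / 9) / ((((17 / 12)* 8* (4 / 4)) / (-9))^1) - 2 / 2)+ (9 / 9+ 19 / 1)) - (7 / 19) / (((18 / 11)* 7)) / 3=9* sqrt(17) / 19+ 88912 / 8721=12.15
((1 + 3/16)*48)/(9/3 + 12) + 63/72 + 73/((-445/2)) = 3095/712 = 4.35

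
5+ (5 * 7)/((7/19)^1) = 100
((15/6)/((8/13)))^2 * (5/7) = 21125/1792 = 11.79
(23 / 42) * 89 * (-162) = -55269 / 7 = -7895.57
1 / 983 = 0.00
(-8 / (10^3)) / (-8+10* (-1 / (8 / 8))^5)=0.00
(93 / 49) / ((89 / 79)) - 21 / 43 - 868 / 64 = -37103051 / 3000368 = -12.37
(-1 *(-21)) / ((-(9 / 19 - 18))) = 1.20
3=3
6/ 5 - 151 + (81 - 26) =-474/ 5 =-94.80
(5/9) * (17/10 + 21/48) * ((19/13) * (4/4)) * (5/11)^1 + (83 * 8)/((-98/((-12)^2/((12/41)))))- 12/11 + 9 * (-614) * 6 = -4090950403/112112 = -36489.85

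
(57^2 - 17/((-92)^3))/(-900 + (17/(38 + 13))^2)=-22769615961/6306594112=-3.61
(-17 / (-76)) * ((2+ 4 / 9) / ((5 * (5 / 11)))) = 2057 / 8550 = 0.24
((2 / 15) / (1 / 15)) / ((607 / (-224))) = -448 / 607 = -0.74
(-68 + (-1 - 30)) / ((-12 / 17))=561 / 4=140.25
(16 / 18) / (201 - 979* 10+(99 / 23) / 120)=-7360 / 79396623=-0.00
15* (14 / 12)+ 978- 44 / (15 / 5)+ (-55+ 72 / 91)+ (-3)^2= 510851 / 546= 935.62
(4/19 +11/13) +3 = 4.06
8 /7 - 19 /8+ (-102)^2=582555 /56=10402.77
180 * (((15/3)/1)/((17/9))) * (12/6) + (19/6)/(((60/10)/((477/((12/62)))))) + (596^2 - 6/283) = 41274873163/115464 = 357469.63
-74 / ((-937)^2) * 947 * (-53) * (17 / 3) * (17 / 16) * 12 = 536692363 / 1755938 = 305.64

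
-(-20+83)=-63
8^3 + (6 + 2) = 520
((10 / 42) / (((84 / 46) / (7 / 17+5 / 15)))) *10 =21850 / 22491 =0.97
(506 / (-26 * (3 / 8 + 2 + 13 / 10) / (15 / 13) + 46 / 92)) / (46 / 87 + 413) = -4402200 / 296126687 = -0.01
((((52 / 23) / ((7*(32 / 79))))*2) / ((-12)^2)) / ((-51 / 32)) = -1027 / 147798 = -0.01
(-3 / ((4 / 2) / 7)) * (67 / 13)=-54.12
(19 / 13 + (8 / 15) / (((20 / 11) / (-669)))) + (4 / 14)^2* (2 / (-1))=-3104447 / 15925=-194.94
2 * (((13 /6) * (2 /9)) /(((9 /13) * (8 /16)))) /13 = 52 /243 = 0.21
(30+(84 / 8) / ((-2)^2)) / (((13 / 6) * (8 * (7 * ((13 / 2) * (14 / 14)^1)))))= 783 / 18928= 0.04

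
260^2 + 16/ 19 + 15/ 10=2568889/ 38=67602.34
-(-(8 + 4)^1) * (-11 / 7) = -18.86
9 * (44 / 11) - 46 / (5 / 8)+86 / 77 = -14046 / 385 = -36.48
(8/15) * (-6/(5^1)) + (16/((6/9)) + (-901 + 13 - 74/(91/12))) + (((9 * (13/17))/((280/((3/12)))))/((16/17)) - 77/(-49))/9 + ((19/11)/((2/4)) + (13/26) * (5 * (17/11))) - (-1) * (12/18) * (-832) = -163928790073/115315200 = -1421.57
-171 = -171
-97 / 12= -8.08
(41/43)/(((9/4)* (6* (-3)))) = -82/3483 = -0.02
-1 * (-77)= 77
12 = 12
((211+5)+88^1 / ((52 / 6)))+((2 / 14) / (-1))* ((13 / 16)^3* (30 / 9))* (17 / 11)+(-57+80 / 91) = 1043299547 / 6150144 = 169.64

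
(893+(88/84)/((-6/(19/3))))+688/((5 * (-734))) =891.71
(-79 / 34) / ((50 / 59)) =-4661 / 1700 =-2.74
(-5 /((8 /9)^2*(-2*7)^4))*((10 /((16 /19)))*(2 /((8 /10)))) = -192375 /39337984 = -0.00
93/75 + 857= 21456/25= 858.24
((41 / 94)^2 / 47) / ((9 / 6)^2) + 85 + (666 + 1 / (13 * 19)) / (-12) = 27235575781 / 923194116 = 29.50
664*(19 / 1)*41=517256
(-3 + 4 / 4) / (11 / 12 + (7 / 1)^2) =-24 / 599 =-0.04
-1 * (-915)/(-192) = -305/64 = -4.77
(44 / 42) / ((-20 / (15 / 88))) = -1 / 112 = -0.01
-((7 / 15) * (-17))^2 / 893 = -14161 / 200925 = -0.07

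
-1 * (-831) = 831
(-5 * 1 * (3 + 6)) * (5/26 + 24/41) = -37305/1066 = -35.00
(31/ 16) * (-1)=-31/ 16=-1.94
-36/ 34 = -18/ 17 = -1.06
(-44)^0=1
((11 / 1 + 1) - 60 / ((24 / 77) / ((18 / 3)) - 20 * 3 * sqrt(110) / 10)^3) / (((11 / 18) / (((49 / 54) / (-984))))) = -6606233037118199769221 / 364825830819507836260064 - 2297861438205795 * sqrt(110) / 66331969239910515683648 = -0.02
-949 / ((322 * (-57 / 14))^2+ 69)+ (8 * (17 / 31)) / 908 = 51760747 / 12095125230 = 0.00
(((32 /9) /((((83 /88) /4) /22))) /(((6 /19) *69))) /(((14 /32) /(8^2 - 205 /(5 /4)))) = -3766681600 /1082403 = -3479.93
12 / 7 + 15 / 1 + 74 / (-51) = 5449 / 357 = 15.26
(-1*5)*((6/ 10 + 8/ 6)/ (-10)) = 29/ 30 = 0.97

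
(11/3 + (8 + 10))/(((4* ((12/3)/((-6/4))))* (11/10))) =-325/176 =-1.85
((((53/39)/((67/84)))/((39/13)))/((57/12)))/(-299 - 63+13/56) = -332416/1005798573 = -0.00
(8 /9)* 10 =80 /9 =8.89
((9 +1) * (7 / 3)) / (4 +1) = 14 / 3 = 4.67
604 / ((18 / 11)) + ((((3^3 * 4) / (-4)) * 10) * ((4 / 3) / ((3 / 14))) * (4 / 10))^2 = 4067578 / 9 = 451953.11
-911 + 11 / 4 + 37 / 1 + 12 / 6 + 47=-3289 / 4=-822.25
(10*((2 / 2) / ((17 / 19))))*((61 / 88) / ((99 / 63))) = 40565 / 8228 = 4.93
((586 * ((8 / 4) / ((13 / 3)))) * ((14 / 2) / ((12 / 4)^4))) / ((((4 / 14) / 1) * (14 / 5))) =10255 / 351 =29.22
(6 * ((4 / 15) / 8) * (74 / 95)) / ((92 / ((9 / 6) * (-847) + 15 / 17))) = -1597179 / 742900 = -2.15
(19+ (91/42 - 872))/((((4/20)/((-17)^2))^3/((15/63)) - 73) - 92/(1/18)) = 77013931090625/156501963003624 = 0.49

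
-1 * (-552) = 552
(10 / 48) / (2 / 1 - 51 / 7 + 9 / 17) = -595 / 13584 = -0.04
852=852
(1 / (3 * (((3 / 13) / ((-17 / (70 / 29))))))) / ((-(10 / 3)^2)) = 6409 / 7000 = 0.92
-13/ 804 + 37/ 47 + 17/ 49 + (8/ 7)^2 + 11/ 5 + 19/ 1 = 218713577/ 9258060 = 23.62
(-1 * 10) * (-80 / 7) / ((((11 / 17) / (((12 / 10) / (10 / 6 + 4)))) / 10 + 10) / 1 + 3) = 28800 / 3353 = 8.59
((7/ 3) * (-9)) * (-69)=1449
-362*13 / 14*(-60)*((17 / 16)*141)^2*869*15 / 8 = 2643384199952925 / 3584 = 737551395076.15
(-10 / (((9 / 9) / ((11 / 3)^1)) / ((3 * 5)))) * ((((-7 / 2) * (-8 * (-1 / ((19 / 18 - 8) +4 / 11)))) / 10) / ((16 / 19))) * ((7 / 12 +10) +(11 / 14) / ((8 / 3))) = -126042675 / 41696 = -3022.90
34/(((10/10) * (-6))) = -17/3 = -5.67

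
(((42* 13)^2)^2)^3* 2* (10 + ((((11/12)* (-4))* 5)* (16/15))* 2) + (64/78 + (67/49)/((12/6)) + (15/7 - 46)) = -156203648176805665552833371804560062545/3822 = -40869609674726757078187700000000000.00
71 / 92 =0.77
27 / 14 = 1.93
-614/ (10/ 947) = -290729/ 5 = -58145.80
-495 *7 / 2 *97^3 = -3162411945 / 2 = -1581205972.50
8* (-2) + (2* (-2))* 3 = -28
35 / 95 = 7 / 19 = 0.37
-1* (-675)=675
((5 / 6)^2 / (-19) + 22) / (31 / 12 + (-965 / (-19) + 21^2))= 0.04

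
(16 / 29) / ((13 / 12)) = 192 / 377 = 0.51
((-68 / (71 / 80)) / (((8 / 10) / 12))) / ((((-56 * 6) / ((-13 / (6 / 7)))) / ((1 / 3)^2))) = -11050 / 1917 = -5.76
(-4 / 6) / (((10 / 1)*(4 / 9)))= -3 / 20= -0.15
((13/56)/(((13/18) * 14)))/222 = 3/29008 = 0.00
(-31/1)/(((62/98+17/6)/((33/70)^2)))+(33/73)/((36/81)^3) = 376269003/119019200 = 3.16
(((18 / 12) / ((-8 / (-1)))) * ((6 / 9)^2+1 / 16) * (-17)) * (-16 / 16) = 1241 / 768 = 1.62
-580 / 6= -290 / 3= -96.67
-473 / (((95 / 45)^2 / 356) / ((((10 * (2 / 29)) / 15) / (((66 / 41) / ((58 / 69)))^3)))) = -3549163535152 / 14349601629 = -247.34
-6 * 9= -54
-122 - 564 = -686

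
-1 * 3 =-3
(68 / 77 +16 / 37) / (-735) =-0.00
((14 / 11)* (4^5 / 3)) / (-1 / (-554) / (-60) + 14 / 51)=2700328960 / 1706133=1582.72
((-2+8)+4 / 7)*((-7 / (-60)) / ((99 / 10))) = 23 / 297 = 0.08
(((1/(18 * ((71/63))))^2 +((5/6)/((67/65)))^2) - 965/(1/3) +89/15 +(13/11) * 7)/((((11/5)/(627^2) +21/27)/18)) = -209635337372685471/3145121004314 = -66654.14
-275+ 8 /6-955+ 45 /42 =-51559 /42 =-1227.60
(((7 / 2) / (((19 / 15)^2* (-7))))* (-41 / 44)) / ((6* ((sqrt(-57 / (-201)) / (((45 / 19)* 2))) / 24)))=10.33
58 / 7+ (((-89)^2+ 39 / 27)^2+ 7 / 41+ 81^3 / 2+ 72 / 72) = 2930556615691 / 46494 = 63030855.93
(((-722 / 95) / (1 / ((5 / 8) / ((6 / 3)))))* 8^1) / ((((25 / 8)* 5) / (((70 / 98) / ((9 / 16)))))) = -2432 / 1575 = -1.54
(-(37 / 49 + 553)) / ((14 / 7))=-13567 / 49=-276.88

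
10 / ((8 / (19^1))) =95 / 4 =23.75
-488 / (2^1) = -244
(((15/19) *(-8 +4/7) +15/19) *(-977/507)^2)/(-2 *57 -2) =71589675/440639108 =0.16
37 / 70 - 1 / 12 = 187 / 420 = 0.45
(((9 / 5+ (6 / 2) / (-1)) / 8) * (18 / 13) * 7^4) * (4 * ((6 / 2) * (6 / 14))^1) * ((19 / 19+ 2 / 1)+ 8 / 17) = -9835182 / 1105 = -8900.62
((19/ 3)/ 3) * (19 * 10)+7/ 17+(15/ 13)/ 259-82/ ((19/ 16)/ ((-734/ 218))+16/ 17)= 7934435575702/ 30262545495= 262.19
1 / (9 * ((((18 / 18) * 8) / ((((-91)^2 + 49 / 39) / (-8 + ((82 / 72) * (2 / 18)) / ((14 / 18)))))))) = -1130528 / 77025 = -14.68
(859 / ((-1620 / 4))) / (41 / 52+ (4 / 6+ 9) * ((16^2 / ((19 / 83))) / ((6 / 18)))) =-848692 / 12977319015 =-0.00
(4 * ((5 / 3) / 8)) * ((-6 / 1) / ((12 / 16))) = -20 / 3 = -6.67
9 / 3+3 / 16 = 51 / 16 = 3.19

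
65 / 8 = 8.12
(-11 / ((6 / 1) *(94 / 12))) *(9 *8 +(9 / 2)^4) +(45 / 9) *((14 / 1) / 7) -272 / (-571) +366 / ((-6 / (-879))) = 22979622759 / 429392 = 53516.65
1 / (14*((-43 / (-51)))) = 51 / 602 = 0.08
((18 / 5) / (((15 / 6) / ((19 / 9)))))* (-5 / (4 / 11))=-209 / 5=-41.80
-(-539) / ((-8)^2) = 539 / 64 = 8.42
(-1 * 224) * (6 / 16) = -84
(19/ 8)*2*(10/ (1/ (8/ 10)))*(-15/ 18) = -95/ 3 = -31.67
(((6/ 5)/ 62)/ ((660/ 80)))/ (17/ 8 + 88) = 32/ 1229305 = 0.00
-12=-12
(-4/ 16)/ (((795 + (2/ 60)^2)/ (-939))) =211275/ 715501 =0.30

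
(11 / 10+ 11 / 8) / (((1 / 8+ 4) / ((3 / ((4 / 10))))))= 9 / 2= 4.50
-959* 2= -1918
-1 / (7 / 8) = -8 / 7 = -1.14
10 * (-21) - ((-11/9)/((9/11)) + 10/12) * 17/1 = -32201/162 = -198.77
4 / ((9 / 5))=20 / 9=2.22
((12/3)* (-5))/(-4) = 5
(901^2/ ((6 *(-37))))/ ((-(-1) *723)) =-5.06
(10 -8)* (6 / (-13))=-12 / 13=-0.92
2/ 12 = 1/ 6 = 0.17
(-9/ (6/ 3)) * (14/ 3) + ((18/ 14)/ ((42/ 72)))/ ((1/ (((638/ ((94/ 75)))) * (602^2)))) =406606881.13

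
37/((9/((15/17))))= 185/51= 3.63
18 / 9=2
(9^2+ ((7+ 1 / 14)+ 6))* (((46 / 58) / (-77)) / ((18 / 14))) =-10097 / 13398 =-0.75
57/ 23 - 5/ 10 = 91/ 46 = 1.98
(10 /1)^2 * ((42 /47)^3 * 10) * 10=740880000 /103823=7135.99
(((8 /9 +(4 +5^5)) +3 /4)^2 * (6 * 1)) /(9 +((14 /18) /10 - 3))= 9675477.00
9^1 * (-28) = -252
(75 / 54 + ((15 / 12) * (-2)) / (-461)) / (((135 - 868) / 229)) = -1324765 / 3041217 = -0.44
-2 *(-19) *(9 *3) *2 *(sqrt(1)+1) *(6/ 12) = 2052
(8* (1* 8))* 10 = 640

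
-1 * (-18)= 18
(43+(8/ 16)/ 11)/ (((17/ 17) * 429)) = 947/ 9438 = 0.10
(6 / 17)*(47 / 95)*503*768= 108937728 / 1615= 67453.70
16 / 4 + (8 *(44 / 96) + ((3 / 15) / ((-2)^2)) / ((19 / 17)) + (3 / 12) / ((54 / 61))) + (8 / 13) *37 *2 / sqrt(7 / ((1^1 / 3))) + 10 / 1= 592 *sqrt(21) / 273 + 369233 / 20520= 27.93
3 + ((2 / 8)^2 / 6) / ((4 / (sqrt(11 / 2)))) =sqrt(22) / 768 + 3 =3.01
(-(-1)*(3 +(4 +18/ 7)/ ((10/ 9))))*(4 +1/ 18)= 3796/ 105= 36.15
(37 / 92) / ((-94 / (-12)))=111 / 2162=0.05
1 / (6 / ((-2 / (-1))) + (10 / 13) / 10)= 13 / 40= 0.32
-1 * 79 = -79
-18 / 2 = -9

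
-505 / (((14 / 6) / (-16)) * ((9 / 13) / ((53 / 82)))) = 2783560 / 861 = 3232.94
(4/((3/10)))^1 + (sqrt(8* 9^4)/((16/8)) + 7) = 61/3 + 81* sqrt(2) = 134.88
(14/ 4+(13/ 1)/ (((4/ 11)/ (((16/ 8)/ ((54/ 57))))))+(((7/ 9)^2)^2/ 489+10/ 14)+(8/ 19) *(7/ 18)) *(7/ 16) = 34.93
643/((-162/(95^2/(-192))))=5803075/31104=186.57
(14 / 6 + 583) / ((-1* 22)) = -878 / 33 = -26.61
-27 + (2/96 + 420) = 18865/48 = 393.02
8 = 8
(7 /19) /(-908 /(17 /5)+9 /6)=-238 /171551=-0.00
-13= -13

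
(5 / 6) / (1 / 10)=8.33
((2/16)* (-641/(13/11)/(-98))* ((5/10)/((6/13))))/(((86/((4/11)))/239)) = 153199/202272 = 0.76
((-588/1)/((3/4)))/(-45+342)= -2.64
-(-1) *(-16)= -16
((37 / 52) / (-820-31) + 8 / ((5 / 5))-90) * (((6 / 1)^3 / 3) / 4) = -882657 / 598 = -1476.02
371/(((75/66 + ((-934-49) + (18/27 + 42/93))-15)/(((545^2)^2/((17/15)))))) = -200903176195548750/6926803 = -29003737538.88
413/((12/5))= 2065/12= 172.08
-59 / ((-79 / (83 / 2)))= 30.99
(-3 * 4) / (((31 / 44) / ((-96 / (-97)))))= -50688 / 3007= -16.86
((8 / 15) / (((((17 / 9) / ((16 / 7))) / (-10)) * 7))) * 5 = -3840 / 833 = -4.61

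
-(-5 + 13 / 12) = 47 / 12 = 3.92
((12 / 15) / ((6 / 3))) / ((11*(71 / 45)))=18 / 781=0.02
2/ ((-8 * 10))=-1/ 40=-0.02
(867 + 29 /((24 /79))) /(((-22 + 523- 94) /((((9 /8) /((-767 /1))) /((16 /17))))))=-0.00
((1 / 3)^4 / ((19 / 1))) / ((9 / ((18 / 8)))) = 1 / 6156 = 0.00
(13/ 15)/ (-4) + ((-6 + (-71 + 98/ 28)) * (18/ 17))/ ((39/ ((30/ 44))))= -230053/ 145860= -1.58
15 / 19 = 0.79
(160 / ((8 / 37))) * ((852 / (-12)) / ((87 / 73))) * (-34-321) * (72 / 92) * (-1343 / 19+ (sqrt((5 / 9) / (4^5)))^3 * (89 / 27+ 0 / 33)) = -10971564097800 / 12673+ 151475118625 * sqrt(5) / 663883776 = -865742731.17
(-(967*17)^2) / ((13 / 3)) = -810722163 / 13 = -62363243.31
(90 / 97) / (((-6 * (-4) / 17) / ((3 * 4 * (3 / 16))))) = 2295 / 1552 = 1.48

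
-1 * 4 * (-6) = 24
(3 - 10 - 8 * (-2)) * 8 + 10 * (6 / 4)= 87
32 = 32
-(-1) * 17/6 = 17/6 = 2.83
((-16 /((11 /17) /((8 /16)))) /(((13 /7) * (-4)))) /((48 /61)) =7259 /3432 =2.12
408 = 408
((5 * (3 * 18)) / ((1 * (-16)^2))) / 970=27 / 24832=0.00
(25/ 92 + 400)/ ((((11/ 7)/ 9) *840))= 2.73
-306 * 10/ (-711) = 340/ 79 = 4.30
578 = 578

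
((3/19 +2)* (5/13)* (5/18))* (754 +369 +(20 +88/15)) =185935/702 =264.86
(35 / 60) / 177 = 7 / 2124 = 0.00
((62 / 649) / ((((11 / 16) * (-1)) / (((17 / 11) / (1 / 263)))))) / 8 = -554404 / 78529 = -7.06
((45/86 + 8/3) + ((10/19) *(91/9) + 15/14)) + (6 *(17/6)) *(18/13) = 22162324/669123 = 33.12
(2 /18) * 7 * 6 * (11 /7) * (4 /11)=8 /3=2.67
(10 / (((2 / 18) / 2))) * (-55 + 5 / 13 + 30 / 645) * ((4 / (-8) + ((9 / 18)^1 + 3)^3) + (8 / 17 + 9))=-4839383340 / 9503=-509247.96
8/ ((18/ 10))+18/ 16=401/ 72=5.57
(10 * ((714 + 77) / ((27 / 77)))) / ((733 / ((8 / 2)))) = 2436280 / 19791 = 123.10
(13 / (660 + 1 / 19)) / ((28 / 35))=1235 / 50164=0.02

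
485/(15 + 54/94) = 22795/732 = 31.14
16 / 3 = 5.33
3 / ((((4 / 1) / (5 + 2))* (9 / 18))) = 21 / 2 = 10.50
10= 10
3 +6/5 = 4.20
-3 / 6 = -1 / 2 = -0.50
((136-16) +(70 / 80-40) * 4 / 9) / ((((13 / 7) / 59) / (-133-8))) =-35852117 / 78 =-459642.53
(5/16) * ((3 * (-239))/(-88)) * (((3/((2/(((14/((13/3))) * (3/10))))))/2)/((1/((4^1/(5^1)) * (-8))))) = -135513/11440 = -11.85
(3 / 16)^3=27 / 4096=0.01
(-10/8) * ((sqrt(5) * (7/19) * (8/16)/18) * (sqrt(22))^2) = -385 * sqrt(5)/1368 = -0.63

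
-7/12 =-0.58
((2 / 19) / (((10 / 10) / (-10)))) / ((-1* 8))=0.13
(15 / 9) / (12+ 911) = 5 / 2769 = 0.00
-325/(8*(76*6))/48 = -325/175104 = -0.00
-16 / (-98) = 8 / 49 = 0.16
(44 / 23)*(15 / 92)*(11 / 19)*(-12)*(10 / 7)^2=-2178000 / 492499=-4.42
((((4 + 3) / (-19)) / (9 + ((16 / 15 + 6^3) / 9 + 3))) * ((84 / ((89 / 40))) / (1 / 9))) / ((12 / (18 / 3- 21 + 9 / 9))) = 8334900 / 2061329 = 4.04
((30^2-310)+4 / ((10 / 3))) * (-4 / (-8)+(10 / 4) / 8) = 9607 / 20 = 480.35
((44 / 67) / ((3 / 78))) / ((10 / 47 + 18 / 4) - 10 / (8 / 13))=-215072 / 145323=-1.48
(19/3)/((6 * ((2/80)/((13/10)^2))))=3211/45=71.36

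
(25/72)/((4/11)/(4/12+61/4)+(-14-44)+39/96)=-41140/6821127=-0.01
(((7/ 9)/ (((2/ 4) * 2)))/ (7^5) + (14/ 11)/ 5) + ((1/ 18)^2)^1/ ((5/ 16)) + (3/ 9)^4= 109664/ 396165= 0.28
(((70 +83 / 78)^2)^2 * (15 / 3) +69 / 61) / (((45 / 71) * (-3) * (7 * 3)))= -3193569.69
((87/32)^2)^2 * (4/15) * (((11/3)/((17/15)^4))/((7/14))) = 708960792375/10947264512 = 64.76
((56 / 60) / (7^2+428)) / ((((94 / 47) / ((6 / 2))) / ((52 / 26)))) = 14 / 2385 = 0.01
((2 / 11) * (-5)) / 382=-5 / 2101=-0.00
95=95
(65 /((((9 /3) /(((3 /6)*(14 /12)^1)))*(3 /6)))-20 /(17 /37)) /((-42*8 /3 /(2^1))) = 5585 /17136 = 0.33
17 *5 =85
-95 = -95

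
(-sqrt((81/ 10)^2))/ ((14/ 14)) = -81/ 10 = -8.10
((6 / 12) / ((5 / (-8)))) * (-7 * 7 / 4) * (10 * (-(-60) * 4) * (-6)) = -141120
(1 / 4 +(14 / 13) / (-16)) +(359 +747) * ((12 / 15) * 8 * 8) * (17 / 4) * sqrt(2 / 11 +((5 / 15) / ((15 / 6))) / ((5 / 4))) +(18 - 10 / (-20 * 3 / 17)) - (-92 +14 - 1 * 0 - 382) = 150077 / 312 +1203328 * sqrt(7854) / 825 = 129744.40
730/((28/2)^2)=365/98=3.72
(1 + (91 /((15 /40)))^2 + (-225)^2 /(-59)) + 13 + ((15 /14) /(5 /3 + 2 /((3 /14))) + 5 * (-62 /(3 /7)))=4687271315 /81774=57319.82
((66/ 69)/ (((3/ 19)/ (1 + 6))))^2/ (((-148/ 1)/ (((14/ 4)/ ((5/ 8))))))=-59930332/ 880785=-68.04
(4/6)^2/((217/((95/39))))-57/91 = -47329/76167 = -0.62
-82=-82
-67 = -67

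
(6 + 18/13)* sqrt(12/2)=18.09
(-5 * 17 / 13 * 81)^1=-6885 / 13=-529.62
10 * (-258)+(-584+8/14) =-22144/7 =-3163.43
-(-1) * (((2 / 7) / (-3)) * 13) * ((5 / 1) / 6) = -65 / 63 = -1.03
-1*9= -9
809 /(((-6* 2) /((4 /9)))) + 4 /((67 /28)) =-51179 /1809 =-28.29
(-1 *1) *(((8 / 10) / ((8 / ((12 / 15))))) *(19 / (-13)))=38 / 325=0.12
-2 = -2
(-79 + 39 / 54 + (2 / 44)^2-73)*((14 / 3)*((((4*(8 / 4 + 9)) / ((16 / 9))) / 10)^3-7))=-5761.23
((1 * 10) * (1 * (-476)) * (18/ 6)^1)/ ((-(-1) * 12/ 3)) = -3570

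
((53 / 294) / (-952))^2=2809 / 78337292544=0.00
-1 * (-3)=3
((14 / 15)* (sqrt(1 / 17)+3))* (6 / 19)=0.96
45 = 45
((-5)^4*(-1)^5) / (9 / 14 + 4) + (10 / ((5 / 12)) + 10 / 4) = -2811 / 26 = -108.12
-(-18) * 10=180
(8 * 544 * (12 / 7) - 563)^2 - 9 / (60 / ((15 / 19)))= 177174854323 / 3724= 47576491.49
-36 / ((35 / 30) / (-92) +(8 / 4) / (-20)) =99360 / 311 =319.49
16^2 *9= 2304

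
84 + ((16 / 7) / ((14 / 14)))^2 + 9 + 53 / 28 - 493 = -77005 / 196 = -392.88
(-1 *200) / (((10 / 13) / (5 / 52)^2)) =-125 / 52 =-2.40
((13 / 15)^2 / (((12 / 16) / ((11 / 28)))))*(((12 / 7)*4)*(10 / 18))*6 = 59488 / 6615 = 8.99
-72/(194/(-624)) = 22464/97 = 231.59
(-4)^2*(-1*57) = -912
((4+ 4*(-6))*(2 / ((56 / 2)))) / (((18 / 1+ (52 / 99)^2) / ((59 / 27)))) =-107085 / 626927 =-0.17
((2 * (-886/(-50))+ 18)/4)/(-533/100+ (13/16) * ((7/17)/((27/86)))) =-1226448/391469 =-3.13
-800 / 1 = -800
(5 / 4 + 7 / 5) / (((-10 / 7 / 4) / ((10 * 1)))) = -74.20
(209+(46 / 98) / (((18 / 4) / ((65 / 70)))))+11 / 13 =8425223 / 40131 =209.94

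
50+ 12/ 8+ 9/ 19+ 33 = 3229/ 38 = 84.97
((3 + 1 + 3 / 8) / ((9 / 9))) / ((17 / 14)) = 245 / 68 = 3.60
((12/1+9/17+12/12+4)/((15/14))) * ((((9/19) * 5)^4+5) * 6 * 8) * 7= 444109199744/2215457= 200459.41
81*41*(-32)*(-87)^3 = 69980430816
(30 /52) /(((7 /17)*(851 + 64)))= 0.00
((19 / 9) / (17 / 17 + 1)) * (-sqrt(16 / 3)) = -38 * sqrt(3) / 27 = -2.44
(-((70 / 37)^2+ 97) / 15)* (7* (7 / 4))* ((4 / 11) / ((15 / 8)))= -53975656 / 3388275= -15.93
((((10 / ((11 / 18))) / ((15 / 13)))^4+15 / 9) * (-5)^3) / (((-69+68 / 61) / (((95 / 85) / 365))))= 51482660999675 / 225719462463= 228.08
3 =3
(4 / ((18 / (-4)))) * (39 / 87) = -104 / 261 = -0.40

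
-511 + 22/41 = -20929/41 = -510.46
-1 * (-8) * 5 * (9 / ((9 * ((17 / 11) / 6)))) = 2640 / 17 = 155.29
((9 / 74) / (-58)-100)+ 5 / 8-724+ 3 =-7042117 / 8584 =-820.38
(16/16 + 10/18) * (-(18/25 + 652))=-1015.34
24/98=12/49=0.24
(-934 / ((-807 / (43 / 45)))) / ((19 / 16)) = 642592 / 689985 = 0.93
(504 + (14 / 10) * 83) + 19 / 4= 12499 / 20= 624.95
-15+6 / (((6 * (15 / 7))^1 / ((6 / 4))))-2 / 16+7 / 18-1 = -5413 / 360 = -15.04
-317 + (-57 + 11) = -363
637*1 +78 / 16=641.88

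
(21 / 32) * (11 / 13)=231 / 416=0.56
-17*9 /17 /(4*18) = -1 /8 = -0.12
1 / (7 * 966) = 1 / 6762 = 0.00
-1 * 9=-9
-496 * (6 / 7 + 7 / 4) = -9052 / 7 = -1293.14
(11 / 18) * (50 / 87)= 275 / 783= 0.35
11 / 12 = 0.92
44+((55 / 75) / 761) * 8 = 502348 / 11415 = 44.01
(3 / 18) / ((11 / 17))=17 / 66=0.26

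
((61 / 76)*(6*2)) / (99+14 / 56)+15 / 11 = 121197 / 82973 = 1.46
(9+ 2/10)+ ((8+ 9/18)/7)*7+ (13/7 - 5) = 1019/70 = 14.56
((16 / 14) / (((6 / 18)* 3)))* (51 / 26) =2.24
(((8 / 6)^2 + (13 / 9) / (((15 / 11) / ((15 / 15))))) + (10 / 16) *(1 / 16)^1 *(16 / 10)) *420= 43841 / 36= 1217.81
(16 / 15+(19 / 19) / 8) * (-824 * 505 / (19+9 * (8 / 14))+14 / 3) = -20533.70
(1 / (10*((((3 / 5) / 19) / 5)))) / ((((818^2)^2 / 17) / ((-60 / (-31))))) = 8075 / 6939767374328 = 0.00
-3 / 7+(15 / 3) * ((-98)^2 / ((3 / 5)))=1680691 / 21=80032.90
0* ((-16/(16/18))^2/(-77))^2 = 0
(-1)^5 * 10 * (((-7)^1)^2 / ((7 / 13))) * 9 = -8190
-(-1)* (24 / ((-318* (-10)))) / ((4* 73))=1 / 38690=0.00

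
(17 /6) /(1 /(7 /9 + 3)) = 289 /27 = 10.70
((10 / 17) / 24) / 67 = 0.00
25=25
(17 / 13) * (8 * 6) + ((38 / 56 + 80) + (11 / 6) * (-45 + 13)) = 92581 / 1092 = 84.78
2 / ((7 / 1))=0.29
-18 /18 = -1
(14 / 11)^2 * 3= 588 / 121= 4.86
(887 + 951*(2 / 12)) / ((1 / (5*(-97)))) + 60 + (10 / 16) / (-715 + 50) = -539455981 / 1064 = -507007.50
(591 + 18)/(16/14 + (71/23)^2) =57.06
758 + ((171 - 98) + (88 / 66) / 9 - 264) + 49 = 16636 / 27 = 616.15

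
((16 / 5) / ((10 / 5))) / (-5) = -8 / 25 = -0.32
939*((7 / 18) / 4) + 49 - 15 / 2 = 3187 / 24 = 132.79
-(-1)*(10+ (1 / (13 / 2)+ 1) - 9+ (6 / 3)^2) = 80 / 13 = 6.15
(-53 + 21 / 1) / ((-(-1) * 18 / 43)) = -688 / 9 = -76.44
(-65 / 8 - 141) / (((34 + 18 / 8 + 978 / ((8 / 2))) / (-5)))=5965 / 2246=2.66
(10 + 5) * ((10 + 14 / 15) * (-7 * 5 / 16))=-1435 / 4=-358.75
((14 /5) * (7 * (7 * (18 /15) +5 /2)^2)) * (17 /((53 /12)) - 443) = -541999339 /530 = -1022640.26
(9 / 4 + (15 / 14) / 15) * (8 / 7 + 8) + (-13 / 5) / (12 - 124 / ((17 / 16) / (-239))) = 2466765171 / 116223100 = 21.22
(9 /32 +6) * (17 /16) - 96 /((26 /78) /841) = -124007079 /512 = -242201.33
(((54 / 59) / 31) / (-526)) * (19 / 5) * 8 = -4104 / 2405135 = -0.00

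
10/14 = 5/7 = 0.71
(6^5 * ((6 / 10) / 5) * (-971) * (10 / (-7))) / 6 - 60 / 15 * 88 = 7538176 / 35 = 215376.46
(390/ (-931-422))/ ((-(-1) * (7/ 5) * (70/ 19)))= -1235/ 22099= -0.06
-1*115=-115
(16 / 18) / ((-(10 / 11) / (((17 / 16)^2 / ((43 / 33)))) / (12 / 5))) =-34969 / 17200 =-2.03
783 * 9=7047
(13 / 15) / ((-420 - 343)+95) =-13 / 10020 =-0.00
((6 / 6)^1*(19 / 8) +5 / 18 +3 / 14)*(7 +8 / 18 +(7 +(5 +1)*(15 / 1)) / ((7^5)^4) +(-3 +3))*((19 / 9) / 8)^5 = 4782020829866921800459372925 / 175079918992658322140481650688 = 0.03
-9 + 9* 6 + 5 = 50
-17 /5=-3.40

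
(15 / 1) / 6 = 5 / 2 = 2.50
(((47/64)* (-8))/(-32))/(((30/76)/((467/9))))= 417031/17280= 24.13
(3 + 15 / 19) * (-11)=-41.68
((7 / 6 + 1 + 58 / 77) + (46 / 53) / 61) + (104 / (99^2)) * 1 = 1306330241 / 443612862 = 2.94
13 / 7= 1.86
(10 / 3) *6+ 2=22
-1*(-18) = 18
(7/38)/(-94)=-7/3572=-0.00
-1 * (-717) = 717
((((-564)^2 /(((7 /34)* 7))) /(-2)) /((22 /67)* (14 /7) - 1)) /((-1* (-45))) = 40256816 /5635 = 7144.07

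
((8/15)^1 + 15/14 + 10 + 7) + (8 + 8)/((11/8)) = 69857/2310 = 30.24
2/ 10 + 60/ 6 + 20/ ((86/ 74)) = 5893/ 215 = 27.41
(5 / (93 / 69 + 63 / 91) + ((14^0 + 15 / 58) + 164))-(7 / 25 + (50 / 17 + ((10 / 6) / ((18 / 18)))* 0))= 123666389 / 751825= 164.49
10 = 10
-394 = -394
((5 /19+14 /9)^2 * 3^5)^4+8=7088725039877640936089 /16983563041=417387389369.64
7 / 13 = 0.54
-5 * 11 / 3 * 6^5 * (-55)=7840800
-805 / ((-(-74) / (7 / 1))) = -5635 / 74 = -76.15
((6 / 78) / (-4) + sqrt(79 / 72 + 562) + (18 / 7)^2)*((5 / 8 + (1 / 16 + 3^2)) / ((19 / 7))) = 108.22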